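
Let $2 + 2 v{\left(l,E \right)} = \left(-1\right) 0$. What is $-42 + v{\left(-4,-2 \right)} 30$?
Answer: $-72$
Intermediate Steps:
$v{\left(l,E \right)} = -1$ ($v{\left(l,E \right)} = -1 + \frac{\left(-1\right) 0}{2} = -1 + \frac{1}{2} \cdot 0 = -1 + 0 = -1$)
$-42 + v{\left(-4,-2 \right)} 30 = -42 - 30 = -72$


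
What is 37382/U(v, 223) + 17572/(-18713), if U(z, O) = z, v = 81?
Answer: 698106034/1515753 ≈ 460.57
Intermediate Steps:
37382/U(v, 223) + 17572/(-18713) = 37382/81 + 17572/(-18713) = 37382*(1/81) + 17572*(-1/18713) = 37382/81 - 17572/18713 = 698106034/1515753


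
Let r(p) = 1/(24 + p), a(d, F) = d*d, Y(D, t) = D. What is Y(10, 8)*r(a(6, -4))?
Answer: ⅙ ≈ 0.16667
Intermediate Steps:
a(d, F) = d²
Y(10, 8)*r(a(6, -4)) = 10/(24 + 6²) = 10/(24 + 36) = 10/60 = 10*(1/60) = ⅙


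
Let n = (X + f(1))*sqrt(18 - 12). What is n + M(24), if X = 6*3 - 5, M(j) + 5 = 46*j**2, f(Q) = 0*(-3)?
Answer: 26491 + 13*sqrt(6) ≈ 26523.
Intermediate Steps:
f(Q) = 0
M(j) = -5 + 46*j**2
X = 13 (X = 18 - 5 = 13)
n = 13*sqrt(6) (n = (13 + 0)*sqrt(18 - 12) = 13*sqrt(6) ≈ 31.843)
n + M(24) = 13*sqrt(6) + (-5 + 46*24**2) = 13*sqrt(6) + (-5 + 46*576) = 13*sqrt(6) + (-5 + 26496) = 13*sqrt(6) + 26491 = 26491 + 13*sqrt(6)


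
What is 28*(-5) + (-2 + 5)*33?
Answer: -41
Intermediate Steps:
28*(-5) + (-2 + 5)*33 = -140 + 3*33 = -140 + 99 = -41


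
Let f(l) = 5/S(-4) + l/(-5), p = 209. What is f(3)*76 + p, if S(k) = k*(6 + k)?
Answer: 1159/10 ≈ 115.90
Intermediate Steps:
f(l) = -5/8 - l/5 (f(l) = 5/((-4*(6 - 4))) + l/(-5) = 5/((-4*2)) + l*(-⅕) = 5/(-8) - l/5 = 5*(-⅛) - l/5 = -5/8 - l/5)
f(3)*76 + p = (-5/8 - ⅕*3)*76 + 209 = (-5/8 - ⅗)*76 + 209 = -49/40*76 + 209 = -931/10 + 209 = 1159/10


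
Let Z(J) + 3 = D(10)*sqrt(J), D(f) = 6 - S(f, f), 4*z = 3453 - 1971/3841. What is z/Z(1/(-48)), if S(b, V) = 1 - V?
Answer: -53044008/280393 - 22101670*I*sqrt(3)/280393 ≈ -189.18 - 136.53*I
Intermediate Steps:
z = 6630501/7682 (z = (3453 - 1971/3841)/4 = (1/4)*(13261002/3841) = 6630501/7682 ≈ 863.12)
D(f) = 5 + f (D(f) = 6 - (1 - f) = 6 + (-1 + f) = 5 + f)
Z(J) = -3 + 15*sqrt(J) (Z(J) = -3 + (5 + 10)*sqrt(J) = -3 + 15*sqrt(J))
z/Z(1/(-48)) = 6630501/(7682*(-3 + 15*sqrt(1/(-48)))) = 6630501/(7682*(-3 + 15*sqrt(-1/48))) = 6630501/(7682*(-3 + 15*(I*sqrt(3)/12))) = 6630501/(7682*(-3 + 5*I*sqrt(3)/4))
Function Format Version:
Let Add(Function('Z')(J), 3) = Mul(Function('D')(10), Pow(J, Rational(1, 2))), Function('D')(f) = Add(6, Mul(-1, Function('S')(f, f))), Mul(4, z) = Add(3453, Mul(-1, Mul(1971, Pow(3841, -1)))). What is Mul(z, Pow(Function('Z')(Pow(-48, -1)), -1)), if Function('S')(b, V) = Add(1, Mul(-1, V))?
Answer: Add(Rational(-53044008, 280393), Mul(Rational(-22101670, 280393), I, Pow(3, Rational(1, 2)))) ≈ Add(-189.18, Mul(-136.53, I))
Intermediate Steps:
z = Rational(6630501, 7682) (z = Mul(Rational(1, 4), Add(3453, Mul(-1, Mul(1971, Pow(3841, -1))))) = Mul(Rational(1, 4), Add(3453, Mul(-1, Mul(1971, Rational(1, 3841))))) = Mul(Rational(1, 4), Add(3453, Mul(-1, Rational(1971, 3841)))) = Mul(Rational(1, 4), Add(3453, Rational(-1971, 3841))) = Mul(Rational(1, 4), Rational(13261002, 3841)) = Rational(6630501, 7682) ≈ 863.12)
Function('D')(f) = Add(5, f) (Function('D')(f) = Add(6, Mul(-1, Add(1, Mul(-1, f)))) = Add(6, Add(-1, f)) = Add(5, f))
Function('Z')(J) = Add(-3, Mul(15, Pow(J, Rational(1, 2)))) (Function('Z')(J) = Add(-3, Mul(Add(5, 10), Pow(J, Rational(1, 2)))) = Add(-3, Mul(15, Pow(J, Rational(1, 2)))))
Mul(z, Pow(Function('Z')(Pow(-48, -1)), -1)) = Mul(Rational(6630501, 7682), Pow(Add(-3, Mul(15, Pow(Pow(-48, -1), Rational(1, 2)))), -1)) = Mul(Rational(6630501, 7682), Pow(Add(-3, Mul(15, Pow(Rational(-1, 48), Rational(1, 2)))), -1)) = Mul(Rational(6630501, 7682), Pow(Add(-3, Mul(15, Mul(Rational(1, 12), I, Pow(3, Rational(1, 2))))), -1)) = Mul(Rational(6630501, 7682), Pow(Add(-3, Mul(Rational(5, 4), I, Pow(3, Rational(1, 2)))), -1))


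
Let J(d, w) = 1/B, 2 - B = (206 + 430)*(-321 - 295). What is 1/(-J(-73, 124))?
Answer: -391778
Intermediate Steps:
B = 391778 (B = 2 - (206 + 430)*(-321 - 295) = 2 - 636*(-616) = 2 - 1*(-391776) = 2 + 391776 = 391778)
J(d, w) = 1/391778
1/(-J(-73, 124)) = 1/(-1*1/391778) = 1/(-1/391778) = -391778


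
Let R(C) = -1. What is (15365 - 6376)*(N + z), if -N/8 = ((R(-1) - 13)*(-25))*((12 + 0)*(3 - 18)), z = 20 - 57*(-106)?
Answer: 4584947318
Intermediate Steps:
z = 6062 (z = 20 + 6042 = 6062)
N = 504000 (N = -8*(-1 - 13)*(-25)*(12 + 0)*(3 - 18) = -8*(-14*(-25))*12*(-15) = -2800*(-180) = -8*(-63000) = 504000)
(15365 - 6376)*(N + z) = (15365 - 6376)*(504000 + 6062) = 8989*510062 = 4584947318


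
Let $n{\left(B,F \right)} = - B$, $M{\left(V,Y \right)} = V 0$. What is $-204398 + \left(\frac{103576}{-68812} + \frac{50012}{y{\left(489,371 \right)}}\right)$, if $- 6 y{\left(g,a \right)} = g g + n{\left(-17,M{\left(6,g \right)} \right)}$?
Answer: $- \frac{420441224928780}{2056945507} \approx -2.044 \cdot 10^{5}$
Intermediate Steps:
$M{\left(V,Y \right)} = 0$
$y{\left(g,a \right)} = - \frac{17}{6} - \frac{g^{2}}{6}$ ($y{\left(g,a \right)} = - \frac{g g - -17}{6} = - \frac{g^{2} + 17}{6} = - \frac{17 + g^{2}}{6} = - \frac{17}{6} - \frac{g^{2}}{6}$)
$-204398 + \left(\frac{103576}{-68812} + \frac{50012}{y{\left(489,371 \right)}}\right) = -204398 + \left(\frac{103576}{-68812} + \frac{50012}{- \frac{17}{6} - \frac{489^{2}}{6}}\right) = -204398 + \left(103576 \left(- \frac{1}{68812}\right) + \frac{50012}{- \frac{17}{6} - \frac{79707}{2}}\right) = -204398 - \left(\frac{25894}{17203} - \frac{50012}{- \frac{17}{6} - \frac{79707}{2}}\right) = -204398 - \left(\frac{25894}{17203} - \frac{50012}{- \frac{119569}{3}}\right) = -204398 + \left(- \frac{25894}{17203} + 50012 \left(- \frac{3}{119569}\right)\right) = -204398 - \frac{5677188994}{2056945507} = - \frac{420441224928780}{2056945507}$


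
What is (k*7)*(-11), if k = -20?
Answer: 1540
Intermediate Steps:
(k*7)*(-11) = -20*7*(-11) = -140*(-11) = 1540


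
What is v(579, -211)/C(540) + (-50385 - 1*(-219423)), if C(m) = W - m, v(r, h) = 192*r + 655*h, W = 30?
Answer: 86236417/510 ≈ 1.6909e+5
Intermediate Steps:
C(m) = 30 - m
v(579, -211)/C(540) + (-50385 - 1*(-219423)) = (192*579 + 655*(-211))/(30 - 1*540) + (-50385 - 1*(-219423)) = (111168 - 138205)/(30 - 540) + (-50385 + 219423) = -27037/(-510) + 169038 = -27037*(-1/510) + 169038 = 27037/510 + 169038 = 86236417/510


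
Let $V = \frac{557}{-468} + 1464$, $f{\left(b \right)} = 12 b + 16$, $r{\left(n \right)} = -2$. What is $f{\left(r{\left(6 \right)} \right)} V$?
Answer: $- \frac{1369190}{117} \approx -11702.0$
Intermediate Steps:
$f{\left(b \right)} = 16 + 12 b$
$V = \frac{684595}{468}$ ($V = 557 \left(- \frac{1}{468}\right) + 1464 = - \frac{557}{468} + 1464 = \frac{684595}{468} \approx 1462.8$)
$f{\left(r{\left(6 \right)} \right)} V = \left(16 + 12 \left(-2\right)\right) \frac{684595}{468} = \left(16 - 24\right) \frac{684595}{468} = \left(-8\right) \frac{684595}{468} = - \frac{1369190}{117}$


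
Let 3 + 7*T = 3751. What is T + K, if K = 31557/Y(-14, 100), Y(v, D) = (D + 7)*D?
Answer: 40324499/74900 ≈ 538.38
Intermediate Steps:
T = 3748/7 (T = -3/7 + (1/7)*3751 = -3/7 + 3751/7 = 3748/7 ≈ 535.43)
Y(v, D) = D*(7 + D) (Y(v, D) = (7 + D)*D = D*(7 + D))
K = 31557/10700 (K = 31557/((100*(7 + 100))) = 31557/((100*107)) = 31557/10700 ≈ 2.9493)
T + K = 3748/7 + 31557/10700 = 40324499/74900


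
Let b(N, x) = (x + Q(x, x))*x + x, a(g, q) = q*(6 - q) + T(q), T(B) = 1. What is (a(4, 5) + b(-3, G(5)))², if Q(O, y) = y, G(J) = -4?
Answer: 1156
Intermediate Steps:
a(g, q) = 1 + q*(6 - q) (a(g, q) = q*(6 - q) + 1 = 1 + q*(6 - q))
b(N, x) = x + 2*x² (b(N, x) = (x + x)*x + x = (2*x)*x + x = 2*x² + x = x + 2*x²)
(a(4, 5) + b(-3, G(5)))² = ((1 - 1*5² + 6*5) - 4*(1 + 2*(-4)))² = ((1 - 1*25 + 30) - 4*(1 - 8))² = ((1 - 25 + 30) - 4*(-7))² = (6 + 28)² = 34² = 1156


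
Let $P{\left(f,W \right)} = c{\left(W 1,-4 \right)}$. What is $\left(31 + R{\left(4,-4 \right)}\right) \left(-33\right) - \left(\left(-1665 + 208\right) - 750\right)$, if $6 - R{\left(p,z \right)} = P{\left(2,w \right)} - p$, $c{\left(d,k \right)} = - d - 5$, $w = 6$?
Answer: $491$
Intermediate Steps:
$c{\left(d,k \right)} = -5 - d$
$P{\left(f,W \right)} = -5 - W$ ($P{\left(f,W \right)} = -5 - W 1 = -5 - W$)
$R{\left(p,z \right)} = 17 + p$ ($R{\left(p,z \right)} = 6 - \left(\left(-5 - 6\right) - p\right) = 6 - \left(-11 - p\right) = 6 + \left(11 + p\right) = 17 + p$)
$\left(31 + R{\left(4,-4 \right)}\right) \left(-33\right) - \left(\left(-1665 + 208\right) - 750\right) = \left(31 + \left(17 + 4\right)\right) \left(-33\right) - \left(\left(-1665 + 208\right) - 750\right) = \left(31 + 21\right) \left(-33\right) - \left(-1457 - 750\right) = 52 \left(-33\right) - -2207 = -1716 + 2207 = 491$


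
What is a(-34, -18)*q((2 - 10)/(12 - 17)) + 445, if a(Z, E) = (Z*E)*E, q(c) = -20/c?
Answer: 138145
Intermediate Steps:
a(Z, E) = Z*E² (a(Z, E) = (E*Z)*E = Z*E²)
a(-34, -18)*q((2 - 10)/(12 - 17)) + 445 = (-34*(-18)²)*(-20*(12 - 17)/(2 - 10)) + 445 = (-34*324)*(-20/((-8/(-5)))) + 445 = -(-220320)/((-8*(-⅕))) + 445 = -(-220320)/8/5 + 445 = -(-220320)*5/8 + 445 = -11016*(-25/2) + 445 = 137700 + 445 = 138145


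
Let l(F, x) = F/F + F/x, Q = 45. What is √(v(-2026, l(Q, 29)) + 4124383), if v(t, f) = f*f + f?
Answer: 15*√15416061/29 ≈ 2030.9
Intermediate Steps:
l(F, x) = 1 + F/x
v(t, f) = f + f² (v(t, f) = f² + f = f + f²)
√(v(-2026, l(Q, 29)) + 4124383) = √(((45 + 29)/29)*(1 + (45 + 29)/29) + 4124383) = √(((1/29)*74)*(1 + (1/29)*74) + 4124383) = √(74*(1 + 74/29)/29 + 4124383) = √((74/29)*(103/29) + 4124383) = √(7622/841 + 4124383) = √(3468613725/841) = 15*√15416061/29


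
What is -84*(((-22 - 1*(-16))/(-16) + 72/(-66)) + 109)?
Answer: -200109/22 ≈ -9095.9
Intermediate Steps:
-84*(((-22 - 1*(-16))/(-16) + 72/(-66)) + 109) = -84*(((-22 + 16)*(-1/16) + 72*(-1/66)) + 109) = -84*((-6*(-1/16) - 12/11) + 109) = -84*((3/8 - 12/11) + 109) = -84*(-63/88 + 109) = -84*9529/88 = -200109/22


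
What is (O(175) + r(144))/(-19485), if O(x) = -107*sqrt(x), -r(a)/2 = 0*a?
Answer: 107*sqrt(7)/3897 ≈ 0.072644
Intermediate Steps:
r(a) = 0 (r(a) = -0*a = -2*0 = 0)
(O(175) + r(144))/(-19485) = (-535*sqrt(7) + 0)/(-19485) = (-535*sqrt(7) + 0)*(-1/19485) = -535*sqrt(7)*(-1/19485) = 107*sqrt(7)/3897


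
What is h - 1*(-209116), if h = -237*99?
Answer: 185653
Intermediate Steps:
h = -23463
h - 1*(-209116) = -23463 - 1*(-209116) = -23463 + 209116 = 185653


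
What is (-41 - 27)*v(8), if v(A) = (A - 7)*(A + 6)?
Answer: -952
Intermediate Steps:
v(A) = (-7 + A)*(6 + A)
(-41 - 27)*v(8) = (-41 - 27)*(-42 + 8² - 1*8) = -68*(-42 + 64 - 8) = -68*14 = -952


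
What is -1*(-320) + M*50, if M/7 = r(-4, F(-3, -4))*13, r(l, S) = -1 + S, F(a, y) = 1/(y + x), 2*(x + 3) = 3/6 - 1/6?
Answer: -200730/41 ≈ -4895.9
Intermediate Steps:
x = -17/6 (x = -3 + (3/6 - 1/6)/2 = -3 + (3*(⅙) - 1*⅙)/2 = -3 + (½ - ⅙)/2 = -3 + (½)*(⅓) = -3 + ⅙ = -17/6 ≈ -2.8333)
F(a, y) = 1/(-17/6 + y) (F(a, y) = 1/(y - 17/6) = 1/(-17/6 + y))
M = -4277/41 (M = 7*((-1 + 6/(-17 + 6*(-4)))*13) = 7*((-1 + 6/(-17 - 24))*13) = 7*((-1 + 6/(-41))*13) = 7*((-1 + 6*(-1/41))*13) = 7*((-1 - 6/41)*13) = 7*(-47/41*13) = 7*(-611/41) = -4277/41 ≈ -104.32)
-1*(-320) + M*50 = -1*(-320) - 4277/41*50 = 320 - 213850/41 = -200730/41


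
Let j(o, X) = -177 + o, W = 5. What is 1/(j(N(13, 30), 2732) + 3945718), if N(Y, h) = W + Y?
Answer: 1/3945559 ≈ 2.5345e-7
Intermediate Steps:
N(Y, h) = 5 + Y
1/(j(N(13, 30), 2732) + 3945718) = 1/((-177 + (5 + 13)) + 3945718) = 1/((-177 + 18) + 3945718) = 1/(-159 + 3945718) = 1/3945559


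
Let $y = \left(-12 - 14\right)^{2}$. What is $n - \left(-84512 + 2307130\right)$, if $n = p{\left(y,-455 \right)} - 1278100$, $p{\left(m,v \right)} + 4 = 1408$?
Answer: $-3499314$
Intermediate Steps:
$y = 676$ ($y = \left(-26\right)^{2} = 676$)
$p{\left(m,v \right)} = 1404$ ($p{\left(m,v \right)} = -4 + 1408 = 1404$)
$n = -1276696$ ($n = 1404 - 1278100 = -1276696$)
$n - \left(-84512 + 2307130\right) = -1276696 - \left(-84512 + 2307130\right) = -1276696 - 2222618 = -3499314$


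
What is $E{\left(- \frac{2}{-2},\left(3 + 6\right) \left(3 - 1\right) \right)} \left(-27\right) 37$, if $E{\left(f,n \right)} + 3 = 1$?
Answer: $1998$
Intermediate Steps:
$E{\left(f,n \right)} = -2$ ($E{\left(f,n \right)} = -3 + 1 = -2$)
$E{\left(- \frac{2}{-2},\left(3 + 6\right) \left(3 - 1\right) \right)} \left(-27\right) 37 = \left(-2\right) \left(-27\right) 37 = 54 \cdot 37 = 1998$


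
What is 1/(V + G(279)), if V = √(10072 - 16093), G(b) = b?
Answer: 31/9318 - I*√669/27954 ≈ 0.0033269 - 0.00092527*I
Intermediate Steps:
V = 3*I*√669 (V = √(-6021) = 3*I*√669 ≈ 77.595*I)
1/(V + G(279)) = 1/(3*I*√669 + 279) = 1/(279 + 3*I*√669)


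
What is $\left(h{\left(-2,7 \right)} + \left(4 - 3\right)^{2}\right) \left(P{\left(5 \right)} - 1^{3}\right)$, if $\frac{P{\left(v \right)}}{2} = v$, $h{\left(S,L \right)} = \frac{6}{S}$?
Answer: $-18$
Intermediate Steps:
$P{\left(v \right)} = 2 v$
$\left(h{\left(-2,7 \right)} + \left(4 - 3\right)^{2}\right) \left(P{\left(5 \right)} - 1^{3}\right) = \left(\frac{6}{-2} + \left(4 - 3\right)^{2}\right) \left(2 \cdot 5 - 1^{3}\right) = \left(6 \left(- \frac{1}{2}\right) + 1^{2}\right) \left(10 - 1\right) = \left(-3 + 1\right) \left(10 - 1\right) = \left(-2\right) 9 = -18$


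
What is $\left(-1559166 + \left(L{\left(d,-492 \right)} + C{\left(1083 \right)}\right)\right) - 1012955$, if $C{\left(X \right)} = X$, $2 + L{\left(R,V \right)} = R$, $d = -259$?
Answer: $-2571299$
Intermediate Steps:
$L{\left(R,V \right)} = -2 + R$
$\left(-1559166 + \left(L{\left(d,-492 \right)} + C{\left(1083 \right)}\right)\right) - 1012955 = \left(-1559166 + \left(\left(-2 - 259\right) + 1083\right)\right) - 1012955 = \left(-1559166 + \left(-261 + 1083\right)\right) - 1012955 = \left(-1559166 + 822\right) - 1012955 = -1558344 - 1012955 = -2571299$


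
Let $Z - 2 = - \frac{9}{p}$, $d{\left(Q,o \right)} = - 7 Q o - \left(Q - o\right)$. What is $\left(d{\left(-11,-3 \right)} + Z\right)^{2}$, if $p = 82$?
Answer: $\frac{328733161}{6724} \approx 48890.0$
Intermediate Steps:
$d{\left(Q,o \right)} = o - Q - 7 Q o$ ($d{\left(Q,o \right)} = - 7 Q o - \left(Q - o\right) = o - Q - 7 Q o$)
$Z = \frac{155}{82}$ ($Z = 2 - \frac{9}{82} = \frac{155}{82} \approx 1.8902$)
$\left(d{\left(-11,-3 \right)} + Z\right)^{2} = \left(\left(-3 - -11 - \left(-77\right) \left(-3\right)\right) + \frac{155}{82}\right)^{2} = \left(\left(-3 + 11 - 231\right) + \frac{155}{82}\right)^{2} = \left(-223 + \frac{155}{82}\right)^{2} = \left(- \frac{18131}{82}\right)^{2} = \frac{328733161}{6724}$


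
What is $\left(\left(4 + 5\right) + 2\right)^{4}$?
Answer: $14641$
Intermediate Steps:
$\left(\left(4 + 5\right) + 2\right)^{4} = \left(9 + 2\right)^{4} = 11^{4} = 14641$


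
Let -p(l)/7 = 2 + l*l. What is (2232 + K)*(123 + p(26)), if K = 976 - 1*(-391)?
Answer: -16638177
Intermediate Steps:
K = 1367 (K = 976 + 391 = 1367)
p(l) = -14 - 7*l² (p(l) = -7*(2 + l*l) = -7*(2 + l²) = -14 - 7*l²)
(2232 + K)*(123 + p(26)) = (2232 + 1367)*(123 + (-14 - 7*26²)) = 3599*(123 + (-14 - 7*676)) = 3599*(123 + (-14 - 4732)) = 3599*(123 - 4746) = 3599*(-4623) = -16638177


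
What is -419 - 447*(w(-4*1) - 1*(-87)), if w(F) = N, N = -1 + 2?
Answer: -39755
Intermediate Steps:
N = 1
w(F) = 1
-419 - 447*(w(-4*1) - 1*(-87)) = -419 - 447*(1 - 1*(-87)) = -419 - 447*(1 + 87) = -419 - 447*88 = -419 - 39336 = -39755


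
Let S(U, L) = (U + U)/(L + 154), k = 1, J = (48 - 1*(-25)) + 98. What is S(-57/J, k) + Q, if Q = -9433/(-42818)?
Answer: 4300709/19910370 ≈ 0.21600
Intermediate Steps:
J = 171 (J = (48 + 25) + 98 = 73 + 98 = 171)
S(U, L) = 2*U/(154 + L) (S(U, L) = (2*U)/(154 + L) = 2*U/(154 + L))
Q = 9433/42818 (Q = -9433*(-1/42818) = 9433/42818 ≈ 0.22030)
S(-57/J, k) + Q = 2*(-57/171)/(154 + 1) + 9433/42818 = 2*(-57*1/171)/155 + 9433/42818 = 2*(-1/3)*(1/155) + 9433/42818 = -2/465 + 9433/42818 = 4300709/19910370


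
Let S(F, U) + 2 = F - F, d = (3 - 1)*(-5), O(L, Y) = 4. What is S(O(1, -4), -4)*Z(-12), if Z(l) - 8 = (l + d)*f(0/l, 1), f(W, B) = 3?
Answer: 116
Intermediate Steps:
d = -10 (d = 2*(-5) = -10)
S(F, U) = -2 (S(F, U) = -2 + (F - F) = -2 + 0 = -2)
Z(l) = -22 + 3*l (Z(l) = 8 + (l - 10)*3 = 8 + (-10 + l)*3 = 8 + (-30 + 3*l) = -22 + 3*l)
S(O(1, -4), -4)*Z(-12) = -2*(-22 + 3*(-12)) = -2*(-22 - 36) = -2*(-58) = 116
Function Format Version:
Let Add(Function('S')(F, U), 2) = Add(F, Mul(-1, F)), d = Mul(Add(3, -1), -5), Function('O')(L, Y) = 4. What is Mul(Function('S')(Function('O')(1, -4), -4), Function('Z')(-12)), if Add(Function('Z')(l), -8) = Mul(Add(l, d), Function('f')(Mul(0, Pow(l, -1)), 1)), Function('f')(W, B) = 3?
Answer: 116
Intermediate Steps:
d = -10 (d = Mul(2, -5) = -10)
Function('S')(F, U) = -2 (Function('S')(F, U) = Add(-2, Add(F, Mul(-1, F))) = Add(-2, 0) = -2)
Function('Z')(l) = Add(-22, Mul(3, l)) (Function('Z')(l) = Add(8, Mul(Add(l, -10), 3)) = Add(8, Mul(Add(-10, l), 3)) = Add(8, Add(-30, Mul(3, l))) = Add(-22, Mul(3, l)))
Mul(Function('S')(Function('O')(1, -4), -4), Function('Z')(-12)) = Mul(-2, Add(-22, Mul(3, -12))) = Mul(-2, Add(-22, -36)) = Mul(-2, -58) = 116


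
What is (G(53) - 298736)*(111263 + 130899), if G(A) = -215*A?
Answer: -75101943222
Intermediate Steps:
(G(53) - 298736)*(111263 + 130899) = (-215*53 - 298736)*(111263 + 130899) = (-11395 - 298736)*242162 = -310131*242162 = -75101943222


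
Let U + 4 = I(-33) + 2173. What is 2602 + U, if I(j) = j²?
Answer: 5860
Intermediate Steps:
U = 3258 (U = -4 + ((-33)² + 2173) = -4 + (1089 + 2173) = -4 + 3262 = 3258)
2602 + U = 2602 + 3258 = 5860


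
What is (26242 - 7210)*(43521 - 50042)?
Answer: -124107672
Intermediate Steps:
(26242 - 7210)*(43521 - 50042) = 19032*(-6521) = -124107672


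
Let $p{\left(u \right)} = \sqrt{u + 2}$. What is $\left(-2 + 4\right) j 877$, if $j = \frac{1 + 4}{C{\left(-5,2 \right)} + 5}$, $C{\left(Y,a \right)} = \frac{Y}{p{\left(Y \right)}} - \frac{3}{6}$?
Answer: $\frac{473580}{343} - \frac{175400 i \sqrt{3}}{343} \approx 1380.7 - 885.72 i$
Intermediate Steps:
$p{\left(u \right)} = \sqrt{2 + u}$
$C{\left(Y,a \right)} = - \frac{1}{2} + \frac{Y}{\sqrt{2 + Y}}$ ($C{\left(Y,a \right)} = \frac{Y}{\sqrt{2 + Y}} - \frac{3}{6} = \frac{Y}{\sqrt{2 + Y}} - \frac{1}{2} = - \frac{1}{2} + \frac{Y}{\sqrt{2 + Y}}$)
$j = \frac{5}{\frac{9}{2} + \frac{5 i \sqrt{3}}{3}}$ ($j = \frac{1 + 4}{\left(- \frac{1}{2} - \frac{5}{\sqrt{2 - 5}}\right) + 5} = \frac{5}{\left(- \frac{1}{2} - \frac{5}{i \sqrt{3}}\right) + 5} = \frac{5}{\left(- \frac{1}{2} - 5 \left(- \frac{i \sqrt{3}}{3}\right)\right) + 5} = \frac{5}{\left(- \frac{1}{2} + \frac{5 i \sqrt{3}}{3}\right) + 5} = \frac{5}{\frac{9}{2} + \frac{5 i \sqrt{3}}{3}} \approx 0.78717 - 0.50497 i$)
$\left(-2 + 4\right) j 877 = \left(-2 + 4\right) \left(\frac{270}{343} - \frac{100 i \sqrt{3}}{343}\right) 877 = 2 \left(\frac{270}{343} - \frac{100 i \sqrt{3}}{343}\right) 877 = \left(\frac{540}{343} - \frac{200 i \sqrt{3}}{343}\right) 877 = \frac{473580}{343} - \frac{175400 i \sqrt{3}}{343}$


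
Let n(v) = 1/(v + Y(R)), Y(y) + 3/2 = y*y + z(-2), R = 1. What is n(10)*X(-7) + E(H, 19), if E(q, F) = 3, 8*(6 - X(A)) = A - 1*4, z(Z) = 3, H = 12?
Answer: 359/100 ≈ 3.5900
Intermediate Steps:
Y(y) = 3/2 + y² (Y(y) = -3/2 + (y*y + 3) = -3/2 + (y² + 3) = -3/2 + (3 + y²) = 3/2 + y²)
X(A) = 13/2 - A/8 (X(A) = 6 - (A - 1*4)/8 = 6 - (A - 4)/8 = 6 - (-4 + A)/8 = 6 + (½ - A/8) = 13/2 - A/8)
n(v) = 1/(5/2 + v) (n(v) = 1/(v + (3/2 + 1²)) = 1/(v + (3/2 + 1)) = 1/(v + 5/2) = 1/(5/2 + v))
n(10)*X(-7) + E(H, 19) = (2/(5 + 2*10))*(13/2 - ⅛*(-7)) + 3 = (2/(5 + 20))*(13/2 + 7/8) + 3 = (2/25)*(59/8) + 3 = 59/100 + 3 = 359/100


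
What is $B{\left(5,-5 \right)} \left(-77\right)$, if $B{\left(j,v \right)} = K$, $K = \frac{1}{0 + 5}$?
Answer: $- \frac{77}{5} \approx -15.4$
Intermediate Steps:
$K = \frac{1}{5} \approx 0.2$
$B{\left(j,v \right)} = \frac{1}{5}$
$B{\left(5,-5 \right)} \left(-77\right) = \frac{1}{5} \left(-77\right) = - \frac{77}{5}$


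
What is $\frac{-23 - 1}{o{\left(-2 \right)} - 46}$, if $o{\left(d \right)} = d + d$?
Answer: $\frac{12}{25} \approx 0.48$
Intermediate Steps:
$o{\left(d \right)} = 2 d$
$\frac{-23 - 1}{o{\left(-2 \right)} - 46} = \frac{-23 - 1}{2 \left(-2\right) - 46} = - \frac{24}{-4 - 46} = - \frac{24}{-50} = \left(-24\right) \left(- \frac{1}{50}\right) = \frac{12}{25}$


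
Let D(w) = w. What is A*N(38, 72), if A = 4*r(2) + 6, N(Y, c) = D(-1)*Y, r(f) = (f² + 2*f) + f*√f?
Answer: -1444 - 304*√2 ≈ -1873.9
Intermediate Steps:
r(f) = f² + f^(3/2) + 2*f (r(f) = (f² + 2*f) + f^(3/2) = f² + f^(3/2) + 2*f)
N(Y, c) = -Y
A = 38 + 8*√2 (A = 4*(2² + 2^(3/2) + 2*2) + 6 = 4*(4 + 2*√2 + 4) + 6 = 4*(8 + 2*√2) + 6 = (32 + 8*√2) + 6 = 38 + 8*√2 ≈ 49.314)
A*N(38, 72) = (38 + 8*√2)*(-1*38) = (38 + 8*√2)*(-38) = -1444 - 304*√2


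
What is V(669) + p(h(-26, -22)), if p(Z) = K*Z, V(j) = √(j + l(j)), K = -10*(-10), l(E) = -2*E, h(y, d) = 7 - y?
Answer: 3300 + I*√669 ≈ 3300.0 + 25.865*I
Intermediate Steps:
K = 100
V(j) = √(-j) (V(j) = √(j - 2*j) = √(-j))
p(Z) = 100*Z
V(669) + p(h(-26, -22)) = √(-1*669) + 100*(7 - 1*(-26)) = √(-669) + 100*(7 + 26) = I*√669 + 100*33 = I*√669 + 3300 = 3300 + I*√669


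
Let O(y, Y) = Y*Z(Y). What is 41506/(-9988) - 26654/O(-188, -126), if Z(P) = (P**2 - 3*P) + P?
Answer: -10509910577/2537111808 ≈ -4.1425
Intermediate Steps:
Z(P) = P**2 - 2*P
O(y, Y) = Y**2*(-2 + Y) (O(y, Y) = Y*(Y*(-2 + Y)) = Y**2*(-2 + Y))
41506/(-9988) - 26654/O(-188, -126) = 41506/(-9988) - 26654*1/(15876*(-2 - 126)) = 41506*(-1/9988) - 26654/(15876*(-128)) = -20753/4994 - 26654/(-2032128) = -20753/4994 - 26654*(-1/2032128) = -20753/4994 + 13327/1016064 = -10509910577/2537111808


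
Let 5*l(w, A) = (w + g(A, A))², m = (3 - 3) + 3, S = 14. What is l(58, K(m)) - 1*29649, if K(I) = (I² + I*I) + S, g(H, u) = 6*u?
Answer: -17149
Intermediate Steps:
m = 3 (m = 0 + 3 = 3)
K(I) = 14 + 2*I² (K(I) = (I² + I*I) + 14 = (I² + I²) + 14 = 2*I² + 14 = 14 + 2*I²)
l(w, A) = (w + 6*A)²/5
l(58, K(m)) - 1*29649 = (58 + 6*(14 + 2*3²))²/5 - 1*29649 = (58 + 6*(14 + 2*9))²/5 - 29649 = (58 + 6*(14 + 18))²/5 - 29649 = (58 + 6*32)²/5 - 29649 = (58 + 192)²/5 - 29649 = (⅕)*250² - 29649 = (⅕)*62500 - 29649 = 12500 - 29649 = -17149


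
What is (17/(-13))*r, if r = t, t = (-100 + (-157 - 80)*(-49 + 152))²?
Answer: -10213415057/13 ≈ -7.8565e+8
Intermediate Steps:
t = 600789121 (t = (-100 - 237*103)² = (-100 - 24411)² = (-24511)² = 600789121)
r = 600789121
(17/(-13))*r = (17/(-13))*600789121 = (17*(-1/13))*600789121 = -17/13*600789121 = -10213415057/13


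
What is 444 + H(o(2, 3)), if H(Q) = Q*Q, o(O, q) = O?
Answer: 448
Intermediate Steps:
H(Q) = Q²
444 + H(o(2, 3)) = 444 + 2² = 444 + 4 = 448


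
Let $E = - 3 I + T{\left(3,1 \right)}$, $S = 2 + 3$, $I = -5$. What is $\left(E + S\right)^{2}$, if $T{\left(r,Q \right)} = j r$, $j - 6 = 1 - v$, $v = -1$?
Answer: $1936$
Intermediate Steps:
$j = 8$ ($j = 6 + \left(1 - -1\right) = 6 + \left(1 + 1\right) = 6 + 2 = 8$)
$T{\left(r,Q \right)} = 8 r$
$S = 5$
$E = 39$ ($E = \left(-3\right) \left(-5\right) + 8 \cdot 3 = 15 + 24 = 39$)
$\left(E + S\right)^{2} = \left(39 + 5\right)^{2} = 44^{2} = 1936$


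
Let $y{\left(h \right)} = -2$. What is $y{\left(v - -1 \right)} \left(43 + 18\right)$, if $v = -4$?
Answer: $-122$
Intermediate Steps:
$y{\left(v - -1 \right)} \left(43 + 18\right) = - 2 \left(43 + 18\right) = \left(-2\right) 61 = -122$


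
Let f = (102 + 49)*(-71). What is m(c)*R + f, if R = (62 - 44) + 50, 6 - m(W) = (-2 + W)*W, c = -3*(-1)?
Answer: -10517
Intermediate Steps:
c = 3
m(W) = 6 - W*(-2 + W) (m(W) = 6 - (-2 + W)*W = 6 - W*(-2 + W))
R = 68 (R = 18 + 50 = 68)
f = -10721 (f = 151*(-71) = -10721)
m(c)*R + f = (6 - 1*3² + 2*3)*68 - 10721 = (6 - 1*9 + 6)*68 - 10721 = (6 - 9 + 6)*68 - 10721 = 3*68 - 10721 = 204 - 10721 = -10517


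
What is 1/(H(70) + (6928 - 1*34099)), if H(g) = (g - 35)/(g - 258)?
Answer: -188/5108183 ≈ -3.6804e-5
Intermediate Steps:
H(g) = (-35 + g)/(-258 + g)
1/(H(70) + (6928 - 1*34099)) = 1/((-35 + 70)/(-258 + 70) + (6928 - 1*34099)) = 1/(35/(-188) + (6928 - 34099)) = 1/(-1/188*35 - 27171) = 1/(-35/188 - 27171) = 1/(-5108183/188) = -188/5108183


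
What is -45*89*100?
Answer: -400500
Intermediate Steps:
-45*89*100 = -4005*100 = -400500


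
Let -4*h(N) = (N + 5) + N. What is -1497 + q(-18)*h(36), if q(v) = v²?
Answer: -7734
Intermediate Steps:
h(N) = -5/4 - N/2 (h(N) = -((N + 5) + N)/4 = -((5 + N) + N)/4 = -(5 + 2*N)/4 = -5/4 - N/2)
-1497 + q(-18)*h(36) = -1497 + (-18)²*(-5/4 - ½*36) = -1497 + 324*(-5/4 - 18) = -1497 + 324*(-77/4) = -1497 - 6237 = -7734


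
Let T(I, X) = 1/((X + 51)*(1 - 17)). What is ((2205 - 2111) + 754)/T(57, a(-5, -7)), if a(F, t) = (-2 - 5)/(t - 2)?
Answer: -6322688/9 ≈ -7.0252e+5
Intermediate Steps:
a(F, t) = -7/(-2 + t)
T(I, X) = 1/(-816 - 16*X) (T(I, X) = 1/((51 + X)*(-16)) = 1/(-816 - 16*X))
((2205 - 2111) + 754)/T(57, a(-5, -7)) = ((2205 - 2111) + 754)/((-1/(816 + 16*(-7/(-2 - 7))))) = (94 + 754)/((-1/(816 + 16*(-7/(-9))))) = 848/((-1/(816 + 16*(-7*(-⅑))))) = 848/((-1/(816 + 16*(7/9)))) = 848/((-1/(816 + 112/9))) = 848/((-1/7456/9)) = 848/((-1*9/7456)) = 848/(-9/7456) = 848*(-7456/9) = -6322688/9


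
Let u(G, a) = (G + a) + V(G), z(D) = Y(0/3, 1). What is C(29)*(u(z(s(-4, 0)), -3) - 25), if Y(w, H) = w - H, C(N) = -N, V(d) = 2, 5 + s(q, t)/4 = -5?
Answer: 783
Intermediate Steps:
s(q, t) = -40 (s(q, t) = -20 + 4*(-5) = -20 - 20 = -40)
z(D) = -1 (z(D) = 0/3 - 1*1 = 0*(⅓) - 1 = 0 - 1 = -1)
u(G, a) = 2 + G + a (u(G, a) = (G + a) + 2 = 2 + G + a)
C(29)*(u(z(s(-4, 0)), -3) - 25) = (-1*29)*((2 - 1 - 3) - 25) = -29*(-2 - 25) = -29*(-27) = 783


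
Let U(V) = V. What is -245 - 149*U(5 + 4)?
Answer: -1586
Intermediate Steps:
-245 - 149*U(5 + 4) = -245 - 149*(5 + 4) = -245 - 149*9 = -245 - 1341 = -1586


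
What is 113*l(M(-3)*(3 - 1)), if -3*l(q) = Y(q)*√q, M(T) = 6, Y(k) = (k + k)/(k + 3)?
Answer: -1808*√3/15 ≈ -208.77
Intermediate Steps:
Y(k) = 2*k/(3 + k) (Y(k) = (2*k)/(3 + k) = 2*k/(3 + k))
l(q) = -2*q^(3/2)/(3*(3 + q)) (l(q) = -2*q/(3 + q)*√q/3 = -2*q^(3/2)/(3*(3 + q)))
113*l(M(-3)*(3 - 1)) = 113*(-2*(6*(3 - 1))^(3/2)/(9 + 3*(6*(3 - 1)))) = 113*(-2*(6*2)^(3/2)/(9 + 3*(6*2))) = 113*(-2*12^(3/2)/(9 + 3*12)) = 113*(-2*24*√3/(9 + 36)) = 113*(-2*24*√3/45) = 113*(-2*24*√3*1/45) = 113*(-16*√3/15) = -1808*√3/15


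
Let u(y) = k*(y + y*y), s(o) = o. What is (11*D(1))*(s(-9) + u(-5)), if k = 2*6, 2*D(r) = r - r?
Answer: 0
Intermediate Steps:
D(r) = 0 (D(r) = (r - r)/2 = (1/2)*0 = 0)
k = 12
u(y) = 12*y + 12*y**2 (u(y) = 12*(y + y*y) = 12*(y + y**2) = 12*y + 12*y**2)
(11*D(1))*(s(-9) + u(-5)) = (11*0)*(-9 + 12*(-5)*(1 - 5)) = 0*(-9 + 12*(-5)*(-4)) = 0*(-9 + 240) = 0*231 = 0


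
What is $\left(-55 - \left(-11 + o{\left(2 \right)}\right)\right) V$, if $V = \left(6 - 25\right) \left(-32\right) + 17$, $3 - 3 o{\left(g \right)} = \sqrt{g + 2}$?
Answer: $- \frac{83125}{3} \approx -27708.0$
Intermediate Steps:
$o{\left(g \right)} = 1 - \frac{\sqrt{2 + g}}{3}$ ($o{\left(g \right)} = 1 - \frac{\sqrt{g + 2}}{3} = 1 - \frac{\sqrt{2 + g}}{3}$)
$V = 625$ ($V = \left(6 - 25\right) \left(-32\right) + 17 = \left(-19\right) \left(-32\right) + 17 = 608 + 17 = 625$)
$\left(-55 - \left(-11 + o{\left(2 \right)}\right)\right) V = \left(-55 + \left(11 - \left(1 - \frac{\sqrt{2 + 2}}{3}\right)\right)\right) 625 = \left(-55 + \left(11 - \left(1 - \frac{\sqrt{4}}{3}\right)\right)\right) 625 = \left(-55 + \left(11 - \left(1 - \frac{2}{3}\right)\right)\right) 625 = \left(-55 + \left(11 - \frac{1}{3}\right)\right) 625 = \left(-55 + \frac{32}{3}\right) 625 = \left(- \frac{133}{3}\right) 625 = - \frac{83125}{3}$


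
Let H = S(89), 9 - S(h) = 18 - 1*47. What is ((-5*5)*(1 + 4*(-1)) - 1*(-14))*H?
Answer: 3382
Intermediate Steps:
S(h) = 38 (S(h) = 9 - (18 - 1*47) = 9 - (18 - 47) = 9 - 1*(-29) = 9 + 29 = 38)
H = 38
((-5*5)*(1 + 4*(-1)) - 1*(-14))*H = ((-5*5)*(1 + 4*(-1)) - 1*(-14))*38 = (-25*(1 - 4) + 14)*38 = (-25*(-3) + 14)*38 = (75 + 14)*38 = 89*38 = 3382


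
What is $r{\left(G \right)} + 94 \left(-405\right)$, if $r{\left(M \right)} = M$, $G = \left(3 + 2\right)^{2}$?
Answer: $-38045$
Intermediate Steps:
$G = 25$ ($G = 5^{2} = 25$)
$r{\left(G \right)} + 94 \left(-405\right) = 25 + 94 \left(-405\right) = 25 - 38070 = -38045$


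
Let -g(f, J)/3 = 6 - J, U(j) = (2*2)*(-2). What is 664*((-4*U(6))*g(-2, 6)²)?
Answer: 0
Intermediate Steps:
U(j) = -8 (U(j) = 4*(-2) = -8)
g(f, J) = -18 + 3*J (g(f, J) = -3*(6 - J) = -18 + 3*J)
664*((-4*U(6))*g(-2, 6)²) = 664*((-4*(-8))*(-18 + 3*6)²) = 664*(32*(-18 + 18)²) = 664*(32*0²) = 664*(32*0) = 664*0 = 0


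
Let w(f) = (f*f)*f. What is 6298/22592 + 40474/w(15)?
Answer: 467822179/38124000 ≈ 12.271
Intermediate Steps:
w(f) = f**3 (w(f) = f**2*f = f**3)
6298/22592 + 40474/w(15) = 6298/22592 + 40474/(15**3) = 6298*(1/22592) + 40474/3375 = 3149/11296 + 40474*(1/3375) = 3149/11296 + 40474/3375 = 467822179/38124000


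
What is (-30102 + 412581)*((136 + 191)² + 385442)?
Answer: 188321567709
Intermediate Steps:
(-30102 + 412581)*((136 + 191)² + 385442) = 382479*(327² + 385442) = 382479*(106929 + 385442) = 382479*492371 = 188321567709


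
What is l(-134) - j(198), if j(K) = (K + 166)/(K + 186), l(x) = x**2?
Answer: 1723685/96 ≈ 17955.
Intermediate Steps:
j(K) = (166 + K)/(186 + K)
l(-134) - j(198) = (-134)**2 - (166 + 198)/(186 + 198) = 17956 - 364/384 = 17956 - 1*91/96 = 17956 - 91/96 = 1723685/96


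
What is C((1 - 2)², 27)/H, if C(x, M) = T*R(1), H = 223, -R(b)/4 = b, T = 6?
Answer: -24/223 ≈ -0.10762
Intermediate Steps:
R(b) = -4*b
C(x, M) = -24 (C(x, M) = 6*(-4*1) = 6*(-4) = -24)
C((1 - 2)², 27)/H = -24/223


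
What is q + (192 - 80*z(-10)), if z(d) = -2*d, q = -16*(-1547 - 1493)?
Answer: 47232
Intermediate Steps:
q = 48640 (q = -16*(-3040) = 48640)
q + (192 - 80*z(-10)) = 48640 + (192 - (-160)*(-10)) = 48640 + (192 - 80*20) = 48640 + (192 - 1600) = 48640 - 1408 = 47232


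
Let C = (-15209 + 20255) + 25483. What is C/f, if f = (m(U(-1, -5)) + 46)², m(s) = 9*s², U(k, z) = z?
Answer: 30529/73441 ≈ 0.41569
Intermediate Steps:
C = 30529 (C = 5046 + 25483 = 30529)
f = 73441 (f = (9*(-5)² + 46)² = (9*25 + 46)² = (225 + 46)² = 271² = 73441)
C/f = 30529/73441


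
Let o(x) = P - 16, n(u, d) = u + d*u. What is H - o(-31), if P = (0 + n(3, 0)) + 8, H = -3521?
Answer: -3516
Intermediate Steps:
P = 11 (P = (0 + 3*(1 + 0)) + 8 = (0 + 3*1) + 8 = (0 + 3) + 8 = 3 + 8 = 11)
o(x) = -5 (o(x) = 11 - 16 = -5)
H - o(-31) = -3521 - 1*(-5) = -3521 + 5 = -3516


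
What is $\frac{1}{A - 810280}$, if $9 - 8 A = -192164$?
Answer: $- \frac{8}{6290067} \approx -1.2718 \cdot 10^{-6}$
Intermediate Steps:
$A = \frac{192173}{8}$ ($A = \frac{9}{8} - - \frac{48041}{2} = \frac{9}{8} + \frac{48041}{2} = \frac{192173}{8} \approx 24022.0$)
$\frac{1}{A - 810280} = \frac{1}{\frac{192173}{8} - 810280} = \frac{1}{- \frac{6290067}{8}} = - \frac{8}{6290067}$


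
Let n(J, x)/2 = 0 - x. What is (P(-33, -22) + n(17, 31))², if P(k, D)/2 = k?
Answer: 16384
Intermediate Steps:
P(k, D) = 2*k
n(J, x) = -2*x (n(J, x) = 2*(0 - x) = 2*(-x) = -2*x)
(P(-33, -22) + n(17, 31))² = (2*(-33) - 2*31)² = (-66 - 62)² = (-128)² = 16384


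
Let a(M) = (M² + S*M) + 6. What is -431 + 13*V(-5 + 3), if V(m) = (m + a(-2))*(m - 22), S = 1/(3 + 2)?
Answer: -14011/5 ≈ -2802.2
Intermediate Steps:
S = ⅕ (S = 1/5 = ⅕ ≈ 0.20000)
a(M) = 6 + M² + M/5 (a(M) = (M² + M/5) + 6 = 6 + M² + M/5)
V(m) = (-22 + m)*(48/5 + m) (V(m) = (m + (6 + (-2)² + (⅕)*(-2)))*(m - 22) = (m + (6 + 4 - ⅖))*(-22 + m) = (m + 48/5)*(-22 + m) = (48/5 + m)*(-22 + m) = (-22 + m)*(48/5 + m))
-431 + 13*V(-5 + 3) = -431 + 13*(-1056/5 + (-5 + 3)² - 62*(-5 + 3)/5) = -431 + 13*(-1056/5 + (-2)² - 62/5*(-2)) = -431 + 13*(-1056/5 + 4 + 124/5) = -431 + 13*(-912/5) = -431 - 11856/5 = -14011/5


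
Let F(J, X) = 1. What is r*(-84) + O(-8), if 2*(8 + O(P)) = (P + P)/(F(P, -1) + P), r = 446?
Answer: -262296/7 ≈ -37471.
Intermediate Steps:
O(P) = -8 + P/(1 + P) (O(P) = -8 + ((P + P)/(1 + P))/2 = -8 + ((2*P)/(1 + P))/2 = -8 + (2*P/(1 + P))/2 = -8 + P/(1 + P))
r*(-84) + O(-8) = 446*(-84) + (-8 - 7*(-8))/(1 - 8) = -37464 + (-8 + 56)/(-7) = -37464 - ⅐*48 = -37464 - 48/7 = -262296/7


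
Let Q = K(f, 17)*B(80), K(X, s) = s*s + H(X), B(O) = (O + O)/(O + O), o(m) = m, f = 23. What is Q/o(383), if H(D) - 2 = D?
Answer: 314/383 ≈ 0.81984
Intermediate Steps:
H(D) = 2 + D
B(O) = 1 (B(O) = (2*O)/((2*O)) = (2*O)*(1/(2*O)) = 1)
K(X, s) = 2 + X + s² (K(X, s) = s*s + (2 + X) = s² + (2 + X) = 2 + X + s²)
Q = 314 (Q = (2 + 23 + 17²)*1 = (2 + 23 + 289)*1 = 314*1 = 314)
Q/o(383) = 314/383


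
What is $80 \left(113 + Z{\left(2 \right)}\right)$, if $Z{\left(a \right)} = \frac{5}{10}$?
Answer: $9080$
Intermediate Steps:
$Z{\left(a \right)} = \frac{1}{2}$ ($Z{\left(a \right)} = 5 \cdot \frac{1}{10} = \frac{1}{2}$)
$80 \left(113 + Z{\left(2 \right)}\right) = 80 \left(113 + \frac{1}{2}\right) = 80 \cdot \frac{227}{2} = 9080$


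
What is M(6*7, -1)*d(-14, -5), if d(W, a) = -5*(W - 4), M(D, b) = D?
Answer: 3780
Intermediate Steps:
d(W, a) = 20 - 5*W (d(W, a) = -5*(-4 + W) = 20 - 5*W)
M(6*7, -1)*d(-14, -5) = (6*7)*(20 - 5*(-14)) = 42*(20 + 70) = 42*90 = 3780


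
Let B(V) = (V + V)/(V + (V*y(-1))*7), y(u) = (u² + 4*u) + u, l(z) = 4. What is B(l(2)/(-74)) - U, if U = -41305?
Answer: 1115233/27 ≈ 41305.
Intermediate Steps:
y(u) = u² + 5*u
B(V) = -2/27 (B(V) = (V + V)/(V + (V*(-(5 - 1)))*7) = (2*V)/(V + (V*(-1*4))*7) = (2*V)/(V + (V*(-4))*7) = (2*V)/(V - 4*V*7) = (2*V)/(V - 28*V) = (2*V)/((-27*V)) = (2*V)*(-1/(27*V)) = -2/27)
B(l(2)/(-74)) - U = -2/27 - 1*(-41305) = -2/27 + 41305 = 1115233/27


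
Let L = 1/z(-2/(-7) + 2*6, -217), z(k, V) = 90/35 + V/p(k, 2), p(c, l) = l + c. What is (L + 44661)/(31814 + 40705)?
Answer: 394489913/640560327 ≈ 0.61585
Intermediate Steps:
p(c, l) = c + l
z(k, V) = 18/7 + V/(2 + k) (z(k, V) = 90/35 + V/(k + 2) = 90*(1/35) + V/(2 + k) = 18/7 + V/(2 + k))
L = -700/8833 (L = 1/(18/7 - 217/(2 + (-2/(-7) + 2*6))) = 1/(18/7 - 217/(2 + (-2*(-⅐) + 12))) = 1/(18/7 - 217/(2 + (2/7 + 12))) = 1/(18/7 - 217/(2 + 86/7)) = 1/(18/7 - 217/100/7) = 1/(18/7 - 217*7/100) = 1/(18/7 - 1519/100) = 1/(-8833/700) = -700/8833 ≈ -0.079248)
(L + 44661)/(31814 + 40705) = (-700/8833 + 44661)/(31814 + 40705) = (394489913/8833)/72519 = (394489913/8833)*(1/72519) = 394489913/640560327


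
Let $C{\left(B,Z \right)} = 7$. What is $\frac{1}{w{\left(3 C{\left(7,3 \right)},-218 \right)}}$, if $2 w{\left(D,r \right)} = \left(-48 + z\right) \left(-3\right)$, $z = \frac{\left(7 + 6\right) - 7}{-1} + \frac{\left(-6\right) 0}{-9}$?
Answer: $\frac{1}{81} \approx 0.012346$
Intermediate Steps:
$z = -6$ ($z = \left(13 - 7\right) \left(-1\right) + 0 \left(- \frac{1}{9}\right) = 6 \left(-1\right) + 0 = -6 + 0 = -6$)
$w{\left(D,r \right)} = 81$ ($w{\left(D,r \right)} = \frac{\left(-48 - 6\right) \left(-3\right)}{2} = \frac{\left(-54\right) \left(-3\right)}{2} = \frac{1}{2} \cdot 162 = 81$)
$\frac{1}{w{\left(3 C{\left(7,3 \right)},-218 \right)}} = \frac{1}{81}$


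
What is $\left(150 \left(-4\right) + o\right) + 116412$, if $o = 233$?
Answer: $116045$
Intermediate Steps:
$\left(150 \left(-4\right) + o\right) + 116412 = \left(150 \left(-4\right) + 233\right) + 116412 = \left(-600 + 233\right) + 116412 = -367 + 116412 = 116045$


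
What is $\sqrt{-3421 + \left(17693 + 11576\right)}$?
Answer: $6 \sqrt{718} \approx 160.77$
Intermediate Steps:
$\sqrt{-3421 + \left(17693 + 11576\right)} = \sqrt{-3421 + 29269} = \sqrt{25848} = 6 \sqrt{718}$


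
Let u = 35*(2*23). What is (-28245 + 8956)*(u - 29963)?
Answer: 546901017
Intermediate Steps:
u = 1610 (u = 35*46 = 1610)
(-28245 + 8956)*(u - 29963) = (-28245 + 8956)*(1610 - 29963) = -19289*(-28353) = 546901017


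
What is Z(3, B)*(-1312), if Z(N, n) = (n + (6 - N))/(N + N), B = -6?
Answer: 656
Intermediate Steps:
Z(N, n) = (6 + n - N)/(2*N) (Z(N, n) = (6 + n - N)/((2*N)) = (6 + n - N)*(1/(2*N)) = (6 + n - N)/(2*N))
Z(3, B)*(-1312) = ((1/2)*(6 - 6 - 1*3)/3)*(-1312) = ((1/2)*(1/3)*(6 - 6 - 3))*(-1312) = ((1/2)*(1/3)*(-3))*(-1312) = -1/2*(-1312) = 656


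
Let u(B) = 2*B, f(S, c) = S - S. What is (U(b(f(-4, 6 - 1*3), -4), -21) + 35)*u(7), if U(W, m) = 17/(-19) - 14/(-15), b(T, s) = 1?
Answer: 139804/285 ≈ 490.54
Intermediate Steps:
f(S, c) = 0
U(W, m) = 11/285 (U(W, m) = 17*(-1/19) - 14*(-1/15) = -17/19 + 14/15 = 11/285)
(U(b(f(-4, 6 - 1*3), -4), -21) + 35)*u(7) = (11/285 + 35)*(2*7) = (9986/285)*14 = 139804/285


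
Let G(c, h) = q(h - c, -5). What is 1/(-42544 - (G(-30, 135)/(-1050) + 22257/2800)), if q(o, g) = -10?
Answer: -8400/357436451 ≈ -2.3501e-5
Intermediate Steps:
G(c, h) = -10
1/(-42544 - (G(-30, 135)/(-1050) + 22257/2800)) = 1/(-42544 - (-10/(-1050) + 22257/2800)) = 1/(-42544 - (-10*(-1/1050) + 22257*(1/2800))) = 1/(-42544 - (1/105 + 22257/2800)) = 1/(-42544 - 1*66851/8400) = 1/(-42544 - 66851/8400) = 1/(-357436451/8400) = -8400/357436451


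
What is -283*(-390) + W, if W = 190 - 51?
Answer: 110509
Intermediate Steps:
W = 139
-283*(-390) + W = -283*(-390) + 139 = 110370 + 139 = 110509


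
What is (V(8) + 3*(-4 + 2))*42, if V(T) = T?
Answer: 84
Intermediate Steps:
(V(8) + 3*(-4 + 2))*42 = (8 + 3*(-4 + 2))*42 = (8 + 3*(-2))*42 = (8 - 6)*42 = 2*42 = 84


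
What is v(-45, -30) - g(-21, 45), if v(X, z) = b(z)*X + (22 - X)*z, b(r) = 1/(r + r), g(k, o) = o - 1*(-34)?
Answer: -8353/4 ≈ -2088.3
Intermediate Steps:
g(k, o) = 34 + o (g(k, o) = o + 34 = 34 + o)
b(r) = 1/(2*r)
v(X, z) = z*(22 - X) + X/(2*z) (v(X, z) = (1/(2*z))*X + (22 - X)*z = X/(2*z) + z*(22 - X) = z*(22 - X) + X/(2*z))
v(-45, -30) - g(-21, 45) = (22*(-30) + (½)*(-45)/(-30) - 1*(-45)*(-30)) - (34 + 45) = (-660 + (½)*(-45)*(-1/30) - 1350) - 1*79 = (-660 + ¾ - 1350) - 79 = -8037/4 - 79 = -8353/4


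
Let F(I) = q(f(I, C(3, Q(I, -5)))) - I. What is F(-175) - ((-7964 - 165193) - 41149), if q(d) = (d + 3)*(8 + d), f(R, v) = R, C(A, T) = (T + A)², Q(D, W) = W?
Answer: 243205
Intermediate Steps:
C(A, T) = (A + T)²
q(d) = (3 + d)*(8 + d)
F(I) = 24 + I² + 10*I (F(I) = (24 + I² + 11*I) - I = 24 + I² + 10*I)
F(-175) - ((-7964 - 165193) - 41149) = (24 + (-175)² + 10*(-175)) - ((-7964 - 165193) - 41149) = (24 + 30625 - 1750) - (-173157 - 41149) = 28899 - 1*(-214306) = 28899 + 214306 = 243205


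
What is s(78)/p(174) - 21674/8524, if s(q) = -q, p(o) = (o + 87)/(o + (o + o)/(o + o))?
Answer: -20334919/370794 ≈ -54.842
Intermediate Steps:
p(o) = (87 + o)/(1 + o) (p(o) = (87 + o)/(o + (2*o)/((2*o))) = (87 + o)/(o + (2*o)*(1/(2*o))) = (87 + o)/(o + 1) = (87 + o)/(1 + o))
s(78)/p(174) - 21674/8524 = (-1*78)/(((87 + 174)/(1 + 174))) - 21674/8524 = -78/(261/175) - 21674*1/8524 = -78/((1/175)*261) - 10837/4262 = -78/261/175 - 10837/4262 = -78*175/261 - 10837/4262 = -4550/87 - 10837/4262 = -20334919/370794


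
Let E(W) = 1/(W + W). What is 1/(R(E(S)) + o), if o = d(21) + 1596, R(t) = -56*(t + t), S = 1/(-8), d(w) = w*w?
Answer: 1/2485 ≈ 0.00040241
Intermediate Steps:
d(w) = w²
S = -⅛ ≈ -0.12500
E(W) = 1/(2*W)
R(t) = -112*t
o = 2037 (o = 21² + 1596 = 441 + 1596 = 2037)
1/(R(E(S)) + o) = 1/(-56/(-⅛) + 2037) = 1/(-56*(-8) + 2037) = 1/(-112*(-4) + 2037) = 1/(448 + 2037) = 1/2485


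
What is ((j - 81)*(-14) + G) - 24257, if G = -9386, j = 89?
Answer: -33755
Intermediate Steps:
((j - 81)*(-14) + G) - 24257 = ((89 - 81)*(-14) - 9386) - 24257 = (8*(-14) - 9386) - 24257 = (-112 - 9386) - 24257 = -9498 - 24257 = -33755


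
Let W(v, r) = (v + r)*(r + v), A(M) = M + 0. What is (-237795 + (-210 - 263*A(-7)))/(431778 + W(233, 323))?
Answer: -118082/370457 ≈ -0.31875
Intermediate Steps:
A(M) = M
W(v, r) = (r + v)² (W(v, r) = (r + v)*(r + v) = (r + v)²)
(-237795 + (-210 - 263*A(-7)))/(431778 + W(233, 323)) = (-237795 + (-210 - 263*(-7)))/(431778 + (323 + 233)²) = (-237795 + (-210 + 1841))/(431778 + 556²) = (-237795 + 1631)/(431778 + 309136) = -236164/740914 = -236164*1/740914 = -118082/370457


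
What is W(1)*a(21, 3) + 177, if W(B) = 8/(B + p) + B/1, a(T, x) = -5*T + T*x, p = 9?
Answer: 507/5 ≈ 101.40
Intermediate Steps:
W(B) = B + 8/(9 + B) (W(B) = 8/(B + 9) + B/1 = 8/(9 + B) + B*1 = 8/(9 + B) + B = B + 8/(9 + B))
W(1)*a(21, 3) + 177 = ((8 + 1² + 9*1)/(9 + 1))*(21*(-5 + 3)) + 177 = ((8 + 1 + 9)/10)*(21*(-2)) + 177 = ((⅒)*18)*(-42) + 177 = (9/5)*(-42) + 177 = -378/5 + 177 = 507/5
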